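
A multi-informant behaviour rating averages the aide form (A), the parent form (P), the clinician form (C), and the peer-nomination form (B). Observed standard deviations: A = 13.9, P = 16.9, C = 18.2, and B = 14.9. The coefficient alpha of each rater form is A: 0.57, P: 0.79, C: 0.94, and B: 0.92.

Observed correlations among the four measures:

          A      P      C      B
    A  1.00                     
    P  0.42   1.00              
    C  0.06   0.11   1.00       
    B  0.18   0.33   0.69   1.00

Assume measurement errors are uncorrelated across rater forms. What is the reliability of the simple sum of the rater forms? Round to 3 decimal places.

Var(A+P+C+B) = 13.9² + 16.9² + 18.2² + 14.9² + 2·[13.9·16.9·0.42 + 13.9·18.2·0.06 + 13.9·14.9·0.18 + 16.9·18.2·0.11 + 16.9·14.9·0.33 + 18.2·14.9·0.69] = 1032.07 + 910.332 = 1942.4.
Because errors are independent across components, Cov(Tᵢ,Tⱼ) = Cov(Xᵢ,Xⱼ); the off-diagonal part of the true-score variance is the same as above.
True-score variance = [13.9²·0.57 + 16.9²·0.79 + 18.2²·0.94 + 14.9²·0.92] + 910.332 = 851.376 + 910.332 = 1761.71.
Reliability = 1761.71 / 1942.4 = 0.907.

0.907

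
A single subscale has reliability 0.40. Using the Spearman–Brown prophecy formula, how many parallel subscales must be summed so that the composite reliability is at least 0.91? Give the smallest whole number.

k ≥ ρ*(1−ρ₁)/(ρ₁(1−ρ*)) = 0.91·0.60 / (0.40·0.09) = 15.167.
Smallest integer k = 16.

16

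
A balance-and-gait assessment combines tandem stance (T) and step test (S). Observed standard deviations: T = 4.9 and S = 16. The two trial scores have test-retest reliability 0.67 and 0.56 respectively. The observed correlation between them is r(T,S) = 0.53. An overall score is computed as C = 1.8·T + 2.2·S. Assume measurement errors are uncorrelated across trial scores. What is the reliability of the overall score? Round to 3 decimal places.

0.653

Var(C) = 1.8²·4.9² + 2.2²·16² + 2·[3.96·4.9·16·0.53] = 1316.83 + 329.092 = 1645.92.
Under uncorrelated errors the observed covariances equal the true-score covariances, so only the own-variance terms attenuate.
True-score variance = [1.8²·4.9²·0.67 + 2.2²·16²·0.56] + 329.092 = 745.983 + 329.092 = 1075.08.
Reliability = 1075.08 / 1645.92 = 0.653.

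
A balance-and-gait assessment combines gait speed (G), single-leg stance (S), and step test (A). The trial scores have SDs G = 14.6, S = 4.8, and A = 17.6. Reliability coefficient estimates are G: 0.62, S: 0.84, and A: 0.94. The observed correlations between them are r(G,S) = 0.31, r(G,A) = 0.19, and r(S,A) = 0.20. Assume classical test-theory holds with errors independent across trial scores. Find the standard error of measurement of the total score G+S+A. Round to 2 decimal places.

Var(total) = 545.96 + 174.886 = 720.846.
True-score variance = 442.687 + 174.886 = 617.574, so reliability = 0.8567.
Error variance = 720.846 − 617.574 = 103.273; SEM = √103.273 = 10.16.

10.16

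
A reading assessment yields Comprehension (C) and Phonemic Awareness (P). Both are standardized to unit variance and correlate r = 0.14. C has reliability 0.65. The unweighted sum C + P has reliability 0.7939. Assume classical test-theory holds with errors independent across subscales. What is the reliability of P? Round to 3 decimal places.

0.880

Var(C+P) = 2 + 2·0.14 = 2.280.
True-score variance = ρ_C + ρ_P + 2·0.14, so 0.7939 = (0.65 + ρ_P + 0.28) / 2.280.
ρ_P = 0.7939·2.280 − 0.65 − 0.28 = 0.880.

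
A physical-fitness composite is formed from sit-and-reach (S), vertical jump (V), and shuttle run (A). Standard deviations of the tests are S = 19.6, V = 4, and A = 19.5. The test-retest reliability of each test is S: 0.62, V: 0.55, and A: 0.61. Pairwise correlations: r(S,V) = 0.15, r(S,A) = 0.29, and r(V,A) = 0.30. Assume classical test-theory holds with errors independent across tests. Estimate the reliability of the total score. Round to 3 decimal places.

Var(S+V+A) = 19.6² + 4² + 19.5² + 2·[19.6·4·0.15 + 19.6·19.5·0.29 + 4·19.5·0.30] = 780.41 + 291.996 = 1072.41.
Under uncorrelated errors the observed covariances equal the true-score covariances, so only the own-variance terms attenuate.
True-score variance = [19.6²·0.62 + 4²·0.55 + 19.5²·0.61] + 291.996 = 478.932 + 291.996 = 770.928.
Reliability = 770.928 / 1072.41 = 0.719.

0.719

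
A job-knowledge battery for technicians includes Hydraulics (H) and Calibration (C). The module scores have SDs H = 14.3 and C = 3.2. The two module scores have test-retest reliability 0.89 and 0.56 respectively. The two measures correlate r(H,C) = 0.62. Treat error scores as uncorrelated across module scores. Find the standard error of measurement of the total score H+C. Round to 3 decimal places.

Var(total) = 214.73 + 56.7424 = 271.472.
True-score variance = 187.731 + 56.7424 = 244.473, so reliability = 0.9005.
Error variance = 271.472 − 244.473 = 26.9995; SEM = √26.9995 = 5.196.

5.196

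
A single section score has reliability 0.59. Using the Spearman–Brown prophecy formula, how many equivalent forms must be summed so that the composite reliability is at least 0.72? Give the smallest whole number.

2

k ≥ ρ*(1−ρ₁)/(ρ₁(1−ρ*)) = 0.72·0.41 / (0.59·0.28) = 1.787.
Smallest integer k = 2.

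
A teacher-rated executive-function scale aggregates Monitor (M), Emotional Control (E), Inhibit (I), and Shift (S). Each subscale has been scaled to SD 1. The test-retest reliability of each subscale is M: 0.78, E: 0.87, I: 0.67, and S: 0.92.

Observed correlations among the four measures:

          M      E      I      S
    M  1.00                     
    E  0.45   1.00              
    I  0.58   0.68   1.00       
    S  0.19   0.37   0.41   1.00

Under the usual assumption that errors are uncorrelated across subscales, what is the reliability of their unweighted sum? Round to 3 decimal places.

0.919

Var(M+E+I+S) = 4 + 2·[0.45 + 0.58 + 0.19 + 0.68 + 0.37 + 0.41] = 4 + 5.36 = 9.36.
Because errors are independent across components, Cov(Tᵢ,Tⱼ) = Cov(Xᵢ,Xⱼ); the off-diagonal part of the true-score variance is the same as above.
True-score variance = [0.78 + 0.87 + 0.67 + 0.92] + 5.36 = 3.24 + 5.36 = 8.6.
Reliability = 8.6 / 9.36 = 0.919.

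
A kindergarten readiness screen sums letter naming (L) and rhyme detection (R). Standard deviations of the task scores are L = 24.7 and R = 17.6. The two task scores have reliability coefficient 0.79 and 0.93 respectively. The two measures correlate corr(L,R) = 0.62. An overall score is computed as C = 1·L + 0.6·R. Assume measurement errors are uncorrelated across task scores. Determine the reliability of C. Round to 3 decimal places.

0.870

Var(C) = 24.7² + 0.6²·17.6² + 2·[0.6·24.7·17.6·0.62] = 721.604 + 323.432 = 1045.04.
Because errors are independent across components, Cov(Tᵢ,Tⱼ) = Cov(Xᵢ,Xⱼ); the off-diagonal part of the true-score variance is the same as above.
True-score variance = [24.7²·0.79 + 0.6²·17.6²·0.93] + 323.432 = 585.679 + 323.432 = 909.11.
Reliability = 909.11 / 1045.04 = 0.870.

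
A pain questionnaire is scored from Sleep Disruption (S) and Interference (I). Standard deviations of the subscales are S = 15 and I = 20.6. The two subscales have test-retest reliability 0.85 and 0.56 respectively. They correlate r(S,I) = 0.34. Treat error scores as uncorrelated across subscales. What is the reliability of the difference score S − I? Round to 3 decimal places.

0.498

Var(S−I) = 15² + 20.6² − 2·15·20.6·0.34 = 649.36 − 210.12 = 439.24.
With uncorrelated errors the cross-covariances are all true-score covariance, so they carry over unchanged; only the diagonal terms shrink to ρᵢσᵢ².
True-score variance = [15²·0.85 + 20.6²·0.56] − 210.12 = 428.892 − 210.12 = 218.772.
Reliability = 218.772 / 439.24 = 0.498.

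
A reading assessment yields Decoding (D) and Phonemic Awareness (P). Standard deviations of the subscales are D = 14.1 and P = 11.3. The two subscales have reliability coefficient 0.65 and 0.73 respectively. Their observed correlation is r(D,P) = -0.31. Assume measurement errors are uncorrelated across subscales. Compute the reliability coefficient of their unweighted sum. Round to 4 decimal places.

Var(D+P) = 14.1² + 11.3² + 2·[14.1·11.3·(-0.31)] = 326.5 − 98.7846 = 227.715.
Because errors are independent across components, Cov(Tᵢ,Tⱼ) = Cov(Xᵢ,Xⱼ); the off-diagonal part of the true-score variance is the same as above.
True-score variance = [14.1²·0.65 + 11.3²·0.73] − 98.7846 = 222.44 − 98.7846 = 123.656.
Reliability = 123.656 / 227.715 = 0.5430.

0.5430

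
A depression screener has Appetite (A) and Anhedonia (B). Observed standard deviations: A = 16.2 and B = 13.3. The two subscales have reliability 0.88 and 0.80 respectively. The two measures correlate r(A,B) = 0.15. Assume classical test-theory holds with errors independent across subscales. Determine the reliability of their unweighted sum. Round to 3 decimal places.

Var(A+B) = 16.2² + 13.3² + 2·[16.2·13.3·0.15] = 439.33 + 64.638 = 503.968.
With uncorrelated errors the cross-covariances are all true-score covariance, so they carry over unchanged; only the diagonal terms shrink to ρᵢσᵢ².
True-score variance = [16.2²·0.88 + 13.3²·0.80] + 64.638 = 372.459 + 64.638 = 437.097.
Reliability = 437.097 / 503.968 = 0.867.

0.867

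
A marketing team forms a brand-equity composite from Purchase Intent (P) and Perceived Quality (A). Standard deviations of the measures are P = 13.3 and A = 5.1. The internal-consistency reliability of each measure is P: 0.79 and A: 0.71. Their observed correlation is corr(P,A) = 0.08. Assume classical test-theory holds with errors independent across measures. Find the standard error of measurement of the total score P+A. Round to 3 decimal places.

6.685

Var(total) = 202.9 + 10.8528 = 213.753.
True-score variance = 158.21 + 10.8528 = 169.063, so reliability = 0.7909.
Error variance = 213.753 − 169.063 = 44.6898; SEM = √44.6898 = 6.685.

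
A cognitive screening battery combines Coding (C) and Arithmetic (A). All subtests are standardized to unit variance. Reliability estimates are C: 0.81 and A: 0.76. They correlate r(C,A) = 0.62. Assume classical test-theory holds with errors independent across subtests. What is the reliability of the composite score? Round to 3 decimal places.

0.867

Var(C+A) = 2 + 2·[0.62] = 2 + 1.24 = 3.24.
With uncorrelated errors the cross-covariances are all true-score covariance, so they carry over unchanged; only the diagonal terms shrink to ρᵢσᵢ².
True-score variance = [0.81 + 0.76] + 1.24 = 1.57 + 1.24 = 2.81.
Reliability = 2.81 / 3.24 = 0.867.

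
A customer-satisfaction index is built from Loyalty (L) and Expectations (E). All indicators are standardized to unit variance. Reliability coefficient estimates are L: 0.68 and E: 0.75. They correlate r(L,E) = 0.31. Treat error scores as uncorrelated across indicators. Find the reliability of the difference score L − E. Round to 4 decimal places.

Var(L−E) = 1 + 1 − 2·0.31 = 2 − 0.62 = 1.38.
Because errors are independent across components, Cov(Tᵢ,Tⱼ) = Cov(Xᵢ,Xⱼ); the off-diagonal part of the true-score variance is the same as above.
True-score variance = [0.68 + 0.75] − 0.62 = 1.43 − 0.62 = 0.81.
Reliability = 0.81 / 1.38 = 0.5870.

0.5870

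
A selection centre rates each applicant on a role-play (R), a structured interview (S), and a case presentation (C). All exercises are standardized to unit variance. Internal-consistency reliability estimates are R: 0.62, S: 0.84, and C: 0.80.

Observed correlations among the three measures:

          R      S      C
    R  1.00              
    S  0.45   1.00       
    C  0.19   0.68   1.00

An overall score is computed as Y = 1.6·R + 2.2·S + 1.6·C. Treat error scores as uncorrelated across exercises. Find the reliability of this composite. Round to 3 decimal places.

Var(Y) = 1.6² + 2.2² + 1.6² + 2·[3.52·0.45 + 2.56·0.19 + 3.52·0.68] = 9.96 + 8.928 = 18.888.
With uncorrelated errors the cross-covariances are all true-score covariance, so they carry over unchanged; only the diagonal terms shrink to ρᵢσᵢ².
True-score variance = [1.6²·0.62 + 2.2²·0.84 + 1.6²·0.80] + 8.928 = 7.7008 + 8.928 = 16.6288.
Reliability = 16.6288 / 18.888 = 0.880.

0.880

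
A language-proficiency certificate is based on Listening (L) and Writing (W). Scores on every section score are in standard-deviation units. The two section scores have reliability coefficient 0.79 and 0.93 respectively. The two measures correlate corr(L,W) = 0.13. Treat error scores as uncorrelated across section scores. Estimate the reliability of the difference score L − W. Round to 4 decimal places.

0.8391

Var(L−W) = 1 + 1 − 2·0.13 = 2 − 0.26 = 1.74.
Because errors are independent across components, Cov(Tᵢ,Tⱼ) = Cov(Xᵢ,Xⱼ); the off-diagonal part of the true-score variance is the same as above.
True-score variance = [0.79 + 0.93] − 0.26 = 1.72 − 0.26 = 1.46.
Reliability = 1.46 / 1.74 = 0.8391.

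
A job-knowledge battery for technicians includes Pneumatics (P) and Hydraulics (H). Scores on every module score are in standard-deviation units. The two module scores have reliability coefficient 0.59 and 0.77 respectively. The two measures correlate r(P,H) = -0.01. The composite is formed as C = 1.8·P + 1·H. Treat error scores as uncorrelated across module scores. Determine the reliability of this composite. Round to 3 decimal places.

Var(C) = 1.8² + 1 + 2·[1.8·(-0.01)] = 4.24 − 0.036 = 4.204.
With uncorrelated errors the cross-covariances are all true-score covariance, so they carry over unchanged; only the diagonal terms shrink to ρᵢσᵢ².
True-score variance = [1.8²·0.59 + 0.77] − 0.036 = 2.6816 − 0.036 = 2.6456.
Reliability = 2.6456 / 4.204 = 0.629.

0.629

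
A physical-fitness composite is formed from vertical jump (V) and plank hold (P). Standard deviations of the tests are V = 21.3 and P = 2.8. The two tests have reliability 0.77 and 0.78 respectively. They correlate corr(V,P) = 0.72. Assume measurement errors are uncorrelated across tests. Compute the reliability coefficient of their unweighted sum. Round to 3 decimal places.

Var(V+P) = 21.3² + 2.8² + 2·[21.3·2.8·0.72] = 461.53 + 85.8816 = 547.412.
Because errors are independent across components, Cov(Tᵢ,Tⱼ) = Cov(Xᵢ,Xⱼ); the off-diagonal part of the true-score variance is the same as above.
True-score variance = [21.3²·0.77 + 2.8²·0.78] + 85.8816 = 355.457 + 85.8816 = 441.338.
Reliability = 441.338 / 547.412 = 0.806.

0.806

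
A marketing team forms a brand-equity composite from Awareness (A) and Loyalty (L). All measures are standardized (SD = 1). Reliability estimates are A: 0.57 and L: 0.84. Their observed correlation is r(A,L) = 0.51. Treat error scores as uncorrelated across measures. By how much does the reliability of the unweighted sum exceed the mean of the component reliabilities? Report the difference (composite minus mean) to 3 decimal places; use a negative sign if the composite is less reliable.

0.100

Var(sum) = 2 + 1.02 = 3.02; true-score variance = 1.41 + 1.02 = 2.43; composite reliability = 0.8046.
Mean component reliability = 0.7050.
Difference = 0.8046 − 0.7050 = 0.100.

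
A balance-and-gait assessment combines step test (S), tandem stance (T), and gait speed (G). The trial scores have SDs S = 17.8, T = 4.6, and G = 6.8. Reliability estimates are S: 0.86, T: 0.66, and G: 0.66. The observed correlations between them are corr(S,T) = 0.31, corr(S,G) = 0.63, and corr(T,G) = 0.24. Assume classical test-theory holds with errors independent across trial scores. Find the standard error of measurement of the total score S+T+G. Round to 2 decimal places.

Var(total) = 384.24 + 218.29 = 602.53.
True-score variance = 316.966 + 218.29 = 535.257, so reliability = 0.8883.
Error variance = 602.53 − 535.257 = 67.2736; SEM = √67.2736 = 8.20.

8.20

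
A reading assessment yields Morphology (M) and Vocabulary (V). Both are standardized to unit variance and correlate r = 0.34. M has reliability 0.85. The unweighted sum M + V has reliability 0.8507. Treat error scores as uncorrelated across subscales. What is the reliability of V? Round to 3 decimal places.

Var(M+V) = 2 + 2·0.34 = 2.680.
True-score variance = ρ_M + ρ_V + 2·0.34, so 0.8507 = (0.85 + ρ_V + 0.68) / 2.680.
ρ_V = 0.8507·2.680 − 0.85 − 0.68 = 0.750.

0.750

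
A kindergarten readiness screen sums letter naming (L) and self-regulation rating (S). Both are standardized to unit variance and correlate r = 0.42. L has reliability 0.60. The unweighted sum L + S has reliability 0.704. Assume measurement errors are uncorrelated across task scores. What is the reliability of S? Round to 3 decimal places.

0.559

Var(L+S) = 2 + 2·0.42 = 2.840.
True-score variance = ρ_L + ρ_S + 2·0.42, so 0.704 = (0.60 + ρ_S + 0.84) / 2.840.
ρ_S = 0.704·2.840 − 0.60 − 0.84 = 0.559.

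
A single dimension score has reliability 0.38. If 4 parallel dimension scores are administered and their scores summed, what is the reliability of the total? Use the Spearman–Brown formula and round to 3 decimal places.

ρ_k = kρ / (1 + (k−1)ρ) = 4·0.38 / (1 + 3·0.38) = 1.520 / 2.140 = 0.710.

0.710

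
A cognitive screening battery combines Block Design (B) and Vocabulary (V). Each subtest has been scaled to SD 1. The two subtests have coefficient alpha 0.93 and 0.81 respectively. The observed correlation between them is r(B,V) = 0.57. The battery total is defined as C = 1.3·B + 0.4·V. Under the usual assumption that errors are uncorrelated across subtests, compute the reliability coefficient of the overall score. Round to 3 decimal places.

0.939

Var(C) = 1.3² + 0.4² + 2·[0.52·0.57] = 1.85 + 0.5928 = 2.4428.
Under uncorrelated errors the observed covariances equal the true-score covariances, so only the own-variance terms attenuate.
True-score variance = [1.3²·0.93 + 0.4²·0.81] + 0.5928 = 1.7013 + 0.5928 = 2.2941.
Reliability = 2.2941 / 2.4428 = 0.939.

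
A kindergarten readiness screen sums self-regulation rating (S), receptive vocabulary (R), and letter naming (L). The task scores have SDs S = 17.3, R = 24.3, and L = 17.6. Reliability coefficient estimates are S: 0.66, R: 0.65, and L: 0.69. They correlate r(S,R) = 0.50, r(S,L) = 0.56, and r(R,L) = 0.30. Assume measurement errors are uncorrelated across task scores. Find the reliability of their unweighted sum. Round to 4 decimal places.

Var(S+R+L) = 17.3² + 24.3² + 17.6² + 2·[17.3·24.3·0.50 + 17.3·17.6·0.56 + 24.3·17.6·0.30] = 1199.54 + 1018.02 = 2217.56.
Because errors are independent across components, Cov(Tᵢ,Tⱼ) = Cov(Xᵢ,Xⱼ); the off-diagonal part of the true-score variance is the same as above.
True-score variance = [17.3²·0.66 + 24.3²·0.65 + 17.6²·0.69] + 1018.02 = 795.084 + 1018.02 = 1813.1.
Reliability = 1813.1 / 2217.56 = 0.8176.

0.8176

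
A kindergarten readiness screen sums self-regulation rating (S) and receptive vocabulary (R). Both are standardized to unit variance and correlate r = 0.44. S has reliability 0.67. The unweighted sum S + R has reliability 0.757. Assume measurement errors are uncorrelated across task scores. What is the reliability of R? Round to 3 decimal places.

Var(S+R) = 2 + 2·0.44 = 2.880.
True-score variance = ρ_S + ρ_R + 2·0.44, so 0.757 = (0.67 + ρ_R + 0.88) / 2.880.
ρ_R = 0.757·2.880 − 0.67 − 0.88 = 0.630.

0.630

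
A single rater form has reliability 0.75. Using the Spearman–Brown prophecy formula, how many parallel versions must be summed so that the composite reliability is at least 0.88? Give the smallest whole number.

3

k ≥ ρ*(1−ρ₁)/(ρ₁(1−ρ*)) = 0.88·0.25 / (0.75·0.12) = 2.444.
Smallest integer k = 3.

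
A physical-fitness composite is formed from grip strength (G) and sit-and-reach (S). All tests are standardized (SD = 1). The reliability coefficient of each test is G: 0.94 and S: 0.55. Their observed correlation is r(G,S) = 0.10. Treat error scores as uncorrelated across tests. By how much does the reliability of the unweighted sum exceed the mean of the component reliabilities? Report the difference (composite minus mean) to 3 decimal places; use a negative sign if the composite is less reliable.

0.023

Var(sum) = 2 + 0.2 = 2.2; true-score variance = 1.49 + 0.2 = 1.69; composite reliability = 0.7682.
Mean component reliability = 0.7450.
Difference = 0.7682 − 0.7450 = 0.023.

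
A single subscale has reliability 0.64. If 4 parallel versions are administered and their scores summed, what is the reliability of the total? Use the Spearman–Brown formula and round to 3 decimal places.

ρ_k = kρ / (1 + (k−1)ρ) = 4·0.64 / (1 + 3·0.64) = 2.560 / 2.920 = 0.877.

0.877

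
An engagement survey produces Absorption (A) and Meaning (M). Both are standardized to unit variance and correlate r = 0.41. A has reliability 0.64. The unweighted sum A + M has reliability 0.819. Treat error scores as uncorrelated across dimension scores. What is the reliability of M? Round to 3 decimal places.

0.850

Var(A+M) = 2 + 2·0.41 = 2.820.
True-score variance = ρ_A + ρ_M + 2·0.41, so 0.819 = (0.64 + ρ_M + 0.82) / 2.820.
ρ_M = 0.819·2.820 − 0.64 − 0.82 = 0.850.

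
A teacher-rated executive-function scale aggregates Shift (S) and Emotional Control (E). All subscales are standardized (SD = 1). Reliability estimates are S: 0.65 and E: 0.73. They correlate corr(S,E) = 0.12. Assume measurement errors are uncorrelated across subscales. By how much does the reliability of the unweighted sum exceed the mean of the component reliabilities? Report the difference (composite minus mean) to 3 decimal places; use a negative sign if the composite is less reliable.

0.033

Var(sum) = 2 + 0.24 = 2.24; true-score variance = 1.38 + 0.24 = 1.62; composite reliability = 0.7232.
Mean component reliability = 0.6900.
Difference = 0.7232 − 0.6900 = 0.033.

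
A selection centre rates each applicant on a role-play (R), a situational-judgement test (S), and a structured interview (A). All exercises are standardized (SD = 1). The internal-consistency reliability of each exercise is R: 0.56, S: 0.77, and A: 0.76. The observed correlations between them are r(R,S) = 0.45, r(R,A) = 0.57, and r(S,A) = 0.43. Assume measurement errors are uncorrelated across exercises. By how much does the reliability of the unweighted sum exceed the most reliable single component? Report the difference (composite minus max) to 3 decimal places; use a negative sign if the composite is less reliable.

Var(sum) = 3 + 2.9 = 5.9; true-score variance = 2.09 + 2.9 = 4.99; composite reliability = 0.8458.
Max component reliability = 0.7700.
Difference = 0.8458 − 0.7700 = 0.076.

0.076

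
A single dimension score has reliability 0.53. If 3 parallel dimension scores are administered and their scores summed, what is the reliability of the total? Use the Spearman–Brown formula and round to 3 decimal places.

0.772

ρ_k = kρ / (1 + (k−1)ρ) = 3·0.53 / (1 + 2·0.53) = 1.590 / 2.060 = 0.772.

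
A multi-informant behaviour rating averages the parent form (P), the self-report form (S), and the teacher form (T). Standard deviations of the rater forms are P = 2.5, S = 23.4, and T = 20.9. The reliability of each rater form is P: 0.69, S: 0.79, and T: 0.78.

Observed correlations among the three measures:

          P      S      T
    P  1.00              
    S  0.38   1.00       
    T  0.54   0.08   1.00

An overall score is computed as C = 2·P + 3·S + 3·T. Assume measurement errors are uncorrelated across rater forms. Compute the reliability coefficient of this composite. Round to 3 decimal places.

0.813

Var(C) = 2²·2.5² + 3²·23.4² + 3²·20.9² + 2·[6·2.5·23.4·0.38 + 6·2.5·20.9·0.54 + 9·23.4·20.9·0.08] = 8884.33 + 1309.59 = 10193.9.
Because errors are independent across components, Cov(Tᵢ,Tⱼ) = Cov(Xᵢ,Xⱼ); the off-diagonal part of the true-score variance is the same as above.
True-score variance = [2²·2.5²·0.69 + 3²·23.4²·0.79 + 3²·20.9²·0.78] + 1309.59 = 6976.81 + 1309.59 = 8286.39.
Reliability = 8286.39 / 10193.9 = 0.813.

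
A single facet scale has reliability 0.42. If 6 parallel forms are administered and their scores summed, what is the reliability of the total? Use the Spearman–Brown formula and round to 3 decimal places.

0.813

ρ_k = kρ / (1 + (k−1)ρ) = 6·0.42 / (1 + 5·0.42) = 2.520 / 3.100 = 0.813.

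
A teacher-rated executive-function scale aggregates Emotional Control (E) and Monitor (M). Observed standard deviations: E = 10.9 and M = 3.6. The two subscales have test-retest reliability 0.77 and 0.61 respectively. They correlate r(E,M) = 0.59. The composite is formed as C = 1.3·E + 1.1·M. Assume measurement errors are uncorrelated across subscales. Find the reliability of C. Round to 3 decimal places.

0.815

Var(C) = 1.3²·10.9² + 1.1²·3.6² + 2·[1.43·10.9·3.6·0.59] = 216.471 + 66.2136 = 282.684.
With uncorrelated errors the cross-covariances are all true-score covariance, so they carry over unchanged; only the diagonal terms shrink to ρᵢσᵢ².
True-score variance = [1.3²·10.9²·0.77 + 1.1²·3.6²·0.61] + 66.2136 = 164.173 + 66.2136 = 230.387.
Reliability = 230.387 / 282.684 = 0.815.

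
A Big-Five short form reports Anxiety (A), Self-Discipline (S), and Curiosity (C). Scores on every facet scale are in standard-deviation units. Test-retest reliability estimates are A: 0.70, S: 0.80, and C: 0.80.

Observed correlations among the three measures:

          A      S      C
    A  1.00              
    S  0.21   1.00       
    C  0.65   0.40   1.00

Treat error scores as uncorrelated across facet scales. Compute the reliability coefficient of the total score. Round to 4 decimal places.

0.8732

Var(A+S+C) = 3 + 2·[0.21 + 0.65 + 0.40] = 3 + 2.52 = 5.52.
With uncorrelated errors the cross-covariances are all true-score covariance, so they carry over unchanged; only the diagonal terms shrink to ρᵢσᵢ².
True-score variance = [0.70 + 0.80 + 0.80] + 2.52 = 2.3 + 2.52 = 4.82.
Reliability = 4.82 / 5.52 = 0.8732.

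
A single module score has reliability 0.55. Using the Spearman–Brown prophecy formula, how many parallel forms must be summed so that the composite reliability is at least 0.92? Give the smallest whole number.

k ≥ ρ*(1−ρ₁)/(ρ₁(1−ρ*)) = 0.92·0.45 / (0.55·0.08) = 9.409.
Smallest integer k = 10.

10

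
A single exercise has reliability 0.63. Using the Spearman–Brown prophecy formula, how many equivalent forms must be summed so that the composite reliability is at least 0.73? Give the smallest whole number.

k ≥ ρ*(1−ρ₁)/(ρ₁(1−ρ*)) = 0.73·0.37 / (0.63·0.27) = 1.588.
Smallest integer k = 2.

2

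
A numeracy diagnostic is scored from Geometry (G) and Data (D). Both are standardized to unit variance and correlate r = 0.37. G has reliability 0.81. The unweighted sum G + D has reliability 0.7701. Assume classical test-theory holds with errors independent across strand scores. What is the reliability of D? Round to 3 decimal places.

0.560

Var(G+D) = 2 + 2·0.37 = 2.740.
True-score variance = ρ_G + ρ_D + 2·0.37, so 0.7701 = (0.81 + ρ_D + 0.74) / 2.740.
ρ_D = 0.7701·2.740 − 0.81 − 0.74 = 0.560.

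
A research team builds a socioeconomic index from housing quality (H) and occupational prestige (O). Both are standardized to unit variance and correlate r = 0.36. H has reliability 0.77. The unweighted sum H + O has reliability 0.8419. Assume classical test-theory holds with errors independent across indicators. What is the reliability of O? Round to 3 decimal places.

Var(H+O) = 2 + 2·0.36 = 2.720.
True-score variance = ρ_H + ρ_O + 2·0.36, so 0.8419 = (0.77 + ρ_O + 0.72) / 2.720.
ρ_O = 0.8419·2.720 − 0.77 − 0.72 = 0.800.

0.800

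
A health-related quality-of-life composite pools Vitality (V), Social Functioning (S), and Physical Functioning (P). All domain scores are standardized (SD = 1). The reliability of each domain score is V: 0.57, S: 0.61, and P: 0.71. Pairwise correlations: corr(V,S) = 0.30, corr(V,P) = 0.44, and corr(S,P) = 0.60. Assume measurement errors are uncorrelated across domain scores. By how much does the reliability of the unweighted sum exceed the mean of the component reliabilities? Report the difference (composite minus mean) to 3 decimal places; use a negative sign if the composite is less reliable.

Var(sum) = 3 + 2.68 = 5.68; true-score variance = 1.89 + 2.68 = 4.57; composite reliability = 0.8046.
Mean component reliability = 0.6300.
Difference = 0.8046 − 0.6300 = 0.175.

0.175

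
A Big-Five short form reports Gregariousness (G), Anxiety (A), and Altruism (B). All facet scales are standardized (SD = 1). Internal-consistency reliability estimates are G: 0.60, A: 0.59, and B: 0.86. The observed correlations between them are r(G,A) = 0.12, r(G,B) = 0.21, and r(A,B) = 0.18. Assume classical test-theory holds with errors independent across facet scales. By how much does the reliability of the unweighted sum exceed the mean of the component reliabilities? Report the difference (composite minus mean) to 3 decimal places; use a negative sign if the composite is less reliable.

0.080

Var(sum) = 3 + 1.02 = 4.02; true-score variance = 2.05 + 1.02 = 3.07; composite reliability = 0.7637.
Mean component reliability = 0.6833.
Difference = 0.7637 − 0.6833 = 0.080.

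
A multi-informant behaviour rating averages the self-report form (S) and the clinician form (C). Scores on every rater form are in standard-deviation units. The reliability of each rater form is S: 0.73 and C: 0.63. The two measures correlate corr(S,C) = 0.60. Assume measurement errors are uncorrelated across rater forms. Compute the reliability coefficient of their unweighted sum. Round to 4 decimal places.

0.8000

Var(S+C) = 2 + 2·[0.60] = 2 + 1.2 = 3.2.
Because errors are independent across components, Cov(Tᵢ,Tⱼ) = Cov(Xᵢ,Xⱼ); the off-diagonal part of the true-score variance is the same as above.
True-score variance = [0.73 + 0.63] + 1.2 = 1.36 + 1.2 = 2.56.
Reliability = 2.56 / 3.2 = 0.8000.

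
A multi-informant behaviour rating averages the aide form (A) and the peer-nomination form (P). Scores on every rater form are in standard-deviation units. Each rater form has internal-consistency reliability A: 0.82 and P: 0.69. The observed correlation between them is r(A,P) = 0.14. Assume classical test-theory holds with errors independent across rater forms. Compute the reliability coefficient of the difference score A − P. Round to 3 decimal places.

Var(A−P) = 1 + 1 − 2·0.14 = 2 − 0.28 = 1.72.
With uncorrelated errors the cross-covariances are all true-score covariance, so they carry over unchanged; only the diagonal terms shrink to ρᵢσᵢ².
True-score variance = [0.82 + 0.69] − 0.28 = 1.51 − 0.28 = 1.23.
Reliability = 1.23 / 1.72 = 0.715.

0.715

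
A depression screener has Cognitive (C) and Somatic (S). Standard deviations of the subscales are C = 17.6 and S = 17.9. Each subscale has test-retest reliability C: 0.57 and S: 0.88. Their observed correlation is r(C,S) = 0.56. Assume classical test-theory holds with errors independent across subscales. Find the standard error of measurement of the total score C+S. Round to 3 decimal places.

13.101

Var(total) = 630.17 + 352.845 = 983.015.
True-score variance = 458.524 + 352.845 = 811.369, so reliability = 0.8254.
Error variance = 983.015 − 811.369 = 171.646; SEM = √171.646 = 13.101.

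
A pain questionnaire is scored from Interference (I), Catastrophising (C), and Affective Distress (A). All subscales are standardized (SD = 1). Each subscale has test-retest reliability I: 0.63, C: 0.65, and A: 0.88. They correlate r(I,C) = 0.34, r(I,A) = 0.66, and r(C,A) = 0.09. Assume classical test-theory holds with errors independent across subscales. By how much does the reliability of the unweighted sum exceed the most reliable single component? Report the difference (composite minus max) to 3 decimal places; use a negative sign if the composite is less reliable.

Var(sum) = 3 + 2.18 = 5.18; true-score variance = 2.16 + 2.18 = 4.34; composite reliability = 0.8378.
Max component reliability = 0.8800.
Difference = 0.8378 − 0.8800 = -0.042.

-0.042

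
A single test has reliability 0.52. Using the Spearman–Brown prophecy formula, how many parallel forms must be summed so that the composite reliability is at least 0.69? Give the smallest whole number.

3

k ≥ ρ*(1−ρ₁)/(ρ₁(1−ρ*)) = 0.69·0.48 / (0.52·0.31) = 2.055.
Smallest integer k = 3.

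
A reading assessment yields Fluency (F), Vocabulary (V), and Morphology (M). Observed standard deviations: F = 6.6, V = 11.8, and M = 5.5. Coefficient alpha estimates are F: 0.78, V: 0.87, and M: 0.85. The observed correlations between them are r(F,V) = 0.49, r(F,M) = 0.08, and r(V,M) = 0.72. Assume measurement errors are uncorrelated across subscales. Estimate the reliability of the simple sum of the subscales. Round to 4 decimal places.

0.9171

Var(F+V+M) = 6.6² + 11.8² + 5.5² + 2·[6.6·11.8·0.49 + 6.6·5.5·0.08 + 11.8·5.5·0.72] = 213.05 + 175.586 = 388.636.
Because errors are independent across components, Cov(Tᵢ,Tⱼ) = Cov(Xᵢ,Xⱼ); the off-diagonal part of the true-score variance is the same as above.
True-score variance = [6.6²·0.78 + 11.8²·0.87 + 5.5²·0.85] + 175.586 = 180.828 + 175.586 = 356.414.
Reliability = 356.414 / 388.636 = 0.9171.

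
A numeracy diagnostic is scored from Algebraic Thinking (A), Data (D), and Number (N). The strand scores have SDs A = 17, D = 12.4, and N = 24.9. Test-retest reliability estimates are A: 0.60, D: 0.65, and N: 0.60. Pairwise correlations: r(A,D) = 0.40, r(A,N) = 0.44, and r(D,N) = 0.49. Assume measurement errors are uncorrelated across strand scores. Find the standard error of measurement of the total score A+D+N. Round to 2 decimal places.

20.43

Var(total) = 1062.77 + 843.729 = 1906.5.
True-score variance = 645.35 + 843.729 = 1489.08, so reliability = 0.7811.
Error variance = 1906.5 − 1489.08 = 417.42; SEM = √417.42 = 20.43.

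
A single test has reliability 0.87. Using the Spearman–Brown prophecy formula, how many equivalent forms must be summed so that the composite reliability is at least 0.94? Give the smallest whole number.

3

k ≥ ρ*(1−ρ₁)/(ρ₁(1−ρ*)) = 0.94·0.13 / (0.87·0.06) = 2.341.
Smallest integer k = 3.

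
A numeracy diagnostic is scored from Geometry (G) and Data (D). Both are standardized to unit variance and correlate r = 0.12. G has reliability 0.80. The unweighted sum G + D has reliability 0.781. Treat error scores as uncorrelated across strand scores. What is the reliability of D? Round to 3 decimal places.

Var(G+D) = 2 + 2·0.12 = 2.240.
True-score variance = ρ_G + ρ_D + 2·0.12, so 0.781 = (0.80 + ρ_D + 0.24) / 2.240.
ρ_D = 0.781·2.240 − 0.80 − 0.24 = 0.709.

0.709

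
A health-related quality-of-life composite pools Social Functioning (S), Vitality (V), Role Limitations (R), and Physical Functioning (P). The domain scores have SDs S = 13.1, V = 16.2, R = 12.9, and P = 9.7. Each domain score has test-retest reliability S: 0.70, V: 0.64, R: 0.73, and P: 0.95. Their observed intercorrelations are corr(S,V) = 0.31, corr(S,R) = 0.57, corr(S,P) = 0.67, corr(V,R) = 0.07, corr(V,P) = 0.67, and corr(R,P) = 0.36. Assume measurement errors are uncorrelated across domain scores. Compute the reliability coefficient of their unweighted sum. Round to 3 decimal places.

Var(S+V+R+P) = 13.1² + 16.2² + 12.9² + 9.7² + 2·[13.1·16.2·0.31 + 13.1·12.9·0.57 + 13.1·9.7·0.67 + 16.2·12.9·0.07 + 16.2·9.7·0.67 + 12.9·9.7·0.36] = 694.55 + 824.417 = 1518.97.
Under uncorrelated errors the observed covariances equal the true-score covariances, so only the own-variance terms attenuate.
True-score variance = [13.1²·0.70 + 16.2²·0.64 + 12.9²·0.73 + 9.7²·0.95] + 824.417 = 498.953 + 824.417 = 1323.37.
Reliability = 1323.37 / 1518.97 = 0.871.

0.871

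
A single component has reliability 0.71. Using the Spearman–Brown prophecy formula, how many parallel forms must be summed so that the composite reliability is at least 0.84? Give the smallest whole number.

k ≥ ρ*(1−ρ₁)/(ρ₁(1−ρ*)) = 0.84·0.29 / (0.71·0.16) = 2.144.
Smallest integer k = 3.

3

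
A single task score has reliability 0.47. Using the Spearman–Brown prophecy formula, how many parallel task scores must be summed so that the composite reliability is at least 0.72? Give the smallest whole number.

k ≥ ρ*(1−ρ₁)/(ρ₁(1−ρ*)) = 0.72·0.53 / (0.47·0.28) = 2.900.
Smallest integer k = 3.

3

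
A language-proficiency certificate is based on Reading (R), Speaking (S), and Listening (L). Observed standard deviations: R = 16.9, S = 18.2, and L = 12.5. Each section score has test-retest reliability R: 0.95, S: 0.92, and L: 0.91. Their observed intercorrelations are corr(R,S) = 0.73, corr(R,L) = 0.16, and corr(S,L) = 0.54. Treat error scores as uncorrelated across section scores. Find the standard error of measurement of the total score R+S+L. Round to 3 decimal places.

Var(total) = 773.1 + 762.367 = 1535.47.
True-score variance = 718.258 + 762.367 = 1480.62, so reliability = 0.9643.
Error variance = 1535.47 − 1480.62 = 54.8422; SEM = √54.8422 = 7.406.

7.406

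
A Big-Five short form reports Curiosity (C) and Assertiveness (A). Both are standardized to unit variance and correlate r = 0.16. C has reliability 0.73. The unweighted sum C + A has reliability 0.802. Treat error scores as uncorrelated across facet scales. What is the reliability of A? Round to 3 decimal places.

0.811

Var(C+A) = 2 + 2·0.16 = 2.320.
True-score variance = ρ_C + ρ_A + 2·0.16, so 0.802 = (0.73 + ρ_A + 0.32) / 2.320.
ρ_A = 0.802·2.320 − 0.73 − 0.32 = 0.811.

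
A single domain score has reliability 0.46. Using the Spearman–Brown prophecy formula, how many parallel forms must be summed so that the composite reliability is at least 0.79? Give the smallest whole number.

5

k ≥ ρ*(1−ρ₁)/(ρ₁(1−ρ*)) = 0.79·0.54 / (0.46·0.21) = 4.416.
Smallest integer k = 5.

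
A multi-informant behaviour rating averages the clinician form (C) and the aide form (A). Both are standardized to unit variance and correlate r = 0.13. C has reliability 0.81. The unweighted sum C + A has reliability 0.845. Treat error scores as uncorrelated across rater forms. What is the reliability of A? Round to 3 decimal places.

0.840

Var(C+A) = 2 + 2·0.13 = 2.260.
True-score variance = ρ_C + ρ_A + 2·0.13, so 0.845 = (0.81 + ρ_A + 0.26) / 2.260.
ρ_A = 0.845·2.260 − 0.81 − 0.26 = 0.840.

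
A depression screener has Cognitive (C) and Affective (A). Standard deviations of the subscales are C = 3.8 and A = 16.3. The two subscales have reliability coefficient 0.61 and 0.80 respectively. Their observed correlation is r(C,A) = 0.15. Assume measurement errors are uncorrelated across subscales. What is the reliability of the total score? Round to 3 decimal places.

Var(C+A) = 3.8² + 16.3² + 2·[3.8·16.3·0.15] = 280.13 + 18.582 = 298.712.
Under uncorrelated errors the observed covariances equal the true-score covariances, so only the own-variance terms attenuate.
True-score variance = [3.8²·0.61 + 16.3²·0.80] + 18.582 = 221.36 + 18.582 = 239.942.
Reliability = 239.942 / 298.712 = 0.803.

0.803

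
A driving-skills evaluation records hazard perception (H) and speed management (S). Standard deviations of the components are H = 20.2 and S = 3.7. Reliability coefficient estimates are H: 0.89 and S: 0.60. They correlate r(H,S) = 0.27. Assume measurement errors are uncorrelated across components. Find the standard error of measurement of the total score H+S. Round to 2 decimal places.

Var(total) = 421.73 + 40.3596 = 462.09.
True-score variance = 371.37 + 40.3596 = 411.729, so reliability = 0.8910.
Error variance = 462.09 − 411.729 = 50.3604; SEM = √50.3604 = 7.10.

7.10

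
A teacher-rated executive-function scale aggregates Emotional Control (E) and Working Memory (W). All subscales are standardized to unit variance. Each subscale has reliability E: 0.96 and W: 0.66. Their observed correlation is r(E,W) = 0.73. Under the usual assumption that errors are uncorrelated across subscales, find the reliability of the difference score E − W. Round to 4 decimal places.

Var(E−W) = 1 + 1 − 2·0.73 = 2 − 1.46 = 0.54.
Under uncorrelated errors the observed covariances equal the true-score covariances, so only the own-variance terms attenuate.
True-score variance = [0.96 + 0.66] − 1.46 = 1.62 − 1.46 = 0.16.
Reliability = 0.16 / 0.54 = 0.2963.

0.2963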